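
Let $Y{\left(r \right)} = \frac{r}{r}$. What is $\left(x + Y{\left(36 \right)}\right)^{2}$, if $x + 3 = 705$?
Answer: $494209$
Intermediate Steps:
$x = 702$ ($x = -3 + 705 = 702$)
$Y{\left(r \right)} = 1$
$\left(x + Y{\left(36 \right)}\right)^{2} = \left(702 + 1\right)^{2} = 703^{2} = 494209$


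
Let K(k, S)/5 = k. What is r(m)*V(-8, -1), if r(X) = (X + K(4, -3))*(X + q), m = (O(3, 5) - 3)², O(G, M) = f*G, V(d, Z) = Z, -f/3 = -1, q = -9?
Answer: -1512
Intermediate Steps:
f = 3 (f = -3*(-1) = 3)
K(k, S) = 5*k
O(G, M) = 3*G
m = 36 (m = (3*3 - 3)² = (9 - 3)² = 6² = 36)
r(X) = (-9 + X)*(20 + X) (r(X) = (X + 5*4)*(X - 9) = (X + 20)*(-9 + X) = (20 + X)*(-9 + X) = (-9 + X)*(20 + X))
r(m)*V(-8, -1) = (-180 + 36² + 11*36)*(-1) = (-180 + 1296 + 396)*(-1) = 1512*(-1) = -1512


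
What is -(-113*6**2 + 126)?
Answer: 3942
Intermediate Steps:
-(-113*6**2 + 126) = -(-113*36 + 126) = -(-4068 + 126) = -1*(-3942) = 3942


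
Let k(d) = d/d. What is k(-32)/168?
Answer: 1/168 ≈ 0.0059524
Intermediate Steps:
k(d) = 1
k(-32)/168 = 1/168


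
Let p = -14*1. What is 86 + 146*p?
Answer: -1958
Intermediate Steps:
p = -14
86 + 146*p = 86 + 146*(-14) = 86 - 2044 = -1958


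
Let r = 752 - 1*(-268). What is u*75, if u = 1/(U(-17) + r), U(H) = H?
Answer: 75/1003 ≈ 0.074776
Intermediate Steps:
r = 1020 (r = 752 + 268 = 1020)
u = 1/1003 (u = 1/(-17 + 1020) = 1/1003 ≈ 0.00099701)
u*75 = (1/1003)*75 = 75/1003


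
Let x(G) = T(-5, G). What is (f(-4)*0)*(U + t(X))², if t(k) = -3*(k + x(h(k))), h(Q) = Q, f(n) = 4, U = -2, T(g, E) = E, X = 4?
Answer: 0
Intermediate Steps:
x(G) = G
t(k) = -6*k (t(k) = -3*(k + k) = -3*2*k = -6*k)
(f(-4)*0)*(U + t(X))² = (4*0)*(-2 - 6*4)² = 0*(-2 - 24)² = 0*(-26)² = 0*676 = 0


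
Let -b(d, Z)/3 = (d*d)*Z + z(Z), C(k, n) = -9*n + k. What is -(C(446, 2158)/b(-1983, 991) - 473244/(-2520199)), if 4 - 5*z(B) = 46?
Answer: -27662995845897716/147314391406375941 ≈ -0.18778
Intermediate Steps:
z(B) = -42/5 (z(B) = ⅘ - ⅕*46 = ⅘ - 46/5 = -42/5)
C(k, n) = k - 9*n
b(d, Z) = 126/5 - 3*Z*d² (b(d, Z) = -3*((d*d)*Z - 42/5) = -3*(d²*Z - 42/5) = -3*(Z*d² - 42/5) = -3*(-42/5 + Z*d²) = 126/5 - 3*Z*d²)
-(C(446, 2158)/b(-1983, 991) - 473244/(-2520199)) = -((446 - 9*2158)/(126/5 - 3*991*(-1983)²) - 473244/(-2520199)) = -((446 - 19422)/(126/5 - 3*991*3932289) - 473244*(-1/2520199)) = -(-18976/(126/5 - 11690695197) + 473244/2520199) = -(-18976/(-58453475859/5) + 473244/2520199) = -(-18976*(-5/58453475859) + 473244/2520199) = -(94880/58453475859 + 473244/2520199) = -1*27662995845897716/147314391406375941 = -27662995845897716/147314391406375941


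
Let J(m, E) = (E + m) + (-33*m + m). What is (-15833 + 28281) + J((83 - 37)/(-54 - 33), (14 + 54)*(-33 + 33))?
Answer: 1084402/87 ≈ 12464.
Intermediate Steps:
J(m, E) = E - 31*m (J(m, E) = (E + m) - 32*m = E - 31*m)
(-15833 + 28281) + J((83 - 37)/(-54 - 33), (14 + 54)*(-33 + 33)) = (-15833 + 28281) + ((14 + 54)*(-33 + 33) - 31*(83 - 37)/(-54 - 33)) = 12448 + (68*0 - 1426/(-87)) = 12448 + (0 - 1426*(-1)/87) = 12448 + (0 - 31*(-46/87)) = 12448 + (0 + 1426/87) = 12448 + 1426/87 = 1084402/87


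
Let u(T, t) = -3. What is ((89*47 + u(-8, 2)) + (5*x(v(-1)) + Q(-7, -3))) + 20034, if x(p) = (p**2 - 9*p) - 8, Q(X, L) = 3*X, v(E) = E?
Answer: 24203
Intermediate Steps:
x(p) = -8 + p**2 - 9*p
((89*47 + u(-8, 2)) + (5*x(v(-1)) + Q(-7, -3))) + 20034 = ((89*47 - 3) + (5*(-8 + (-1)**2 - 9*(-1)) + 3*(-7))) + 20034 = ((4183 - 3) + (5*(-8 + 1 + 9) - 21)) + 20034 = (4180 + (5*2 - 21)) + 20034 = (4180 + (10 - 21)) + 20034 = (4180 - 11) + 20034 = 4169 + 20034 = 24203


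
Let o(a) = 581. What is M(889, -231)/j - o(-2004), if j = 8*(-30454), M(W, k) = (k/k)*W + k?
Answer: -70775425/121816 ≈ -581.00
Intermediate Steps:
M(W, k) = W + k (M(W, k) = 1*W + k = W + k)
j = -243632
M(889, -231)/j - o(-2004) = (889 - 231)/(-243632) - 1*581 = 658*(-1/243632) - 581 = -329/121816 - 581 = -70775425/121816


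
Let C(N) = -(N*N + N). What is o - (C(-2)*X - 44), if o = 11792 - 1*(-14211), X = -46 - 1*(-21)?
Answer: 25997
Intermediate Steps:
X = -25 (X = -46 + 21 = -25)
C(N) = -N - N² (C(N) = -(N² + N) = -(N + N²) = -N - N²)
o = 26003 (o = 11792 + 14211 = 26003)
o - (C(-2)*X - 44) = 26003 - (-1*(-2)*(1 - 2)*(-25) - 44) = 26003 - (-1*(-2)*(-1)*(-25) - 44) = 26003 - (-2*(-25) - 44) = 26003 - (50 - 44) = 26003 - 1*6 = 26003 - 6 = 25997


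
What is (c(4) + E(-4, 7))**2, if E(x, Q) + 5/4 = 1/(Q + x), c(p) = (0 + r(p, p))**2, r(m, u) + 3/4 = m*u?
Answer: 123632161/2304 ≈ 53660.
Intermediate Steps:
r(m, u) = -3/4 + m*u
c(p) = (-3/4 + p**2)**2 (c(p) = (0 + (-3/4 + p*p))**2 = (0 + (-3/4 + p**2))**2 = (-3/4 + p**2)**2)
E(x, Q) = -5/4 + 1/(Q + x)
(c(4) + E(-4, 7))**2 = ((-3 + 4*4**2)**2/16 + (4 - 5*7 - 5*(-4))/(4*(7 - 4)))**2 = ((-3 + 4*16)**2/16 + (1/4)*(4 - 35 + 20)/3)**2 = ((-3 + 64)**2/16 + (1/4)*(1/3)*(-11))**2 = ((1/16)*61**2 - 11/12)**2 = ((1/16)*3721 - 11/12)**2 = (3721/16 - 11/12)**2 = (11119/48)**2 = 123632161/2304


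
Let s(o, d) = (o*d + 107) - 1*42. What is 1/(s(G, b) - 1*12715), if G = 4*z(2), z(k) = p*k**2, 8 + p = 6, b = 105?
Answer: -1/16010 ≈ -6.2461e-5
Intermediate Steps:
p = -2 (p = -8 + 6 = -2)
z(k) = -2*k**2
G = -32 (G = 4*(-2*2**2) = 4*(-2*4) = 4*(-8) = -32)
s(o, d) = 65 + d*o (s(o, d) = (d*o + 107) - 42 = (107 + d*o) - 42 = 65 + d*o)
1/(s(G, b) - 1*12715) = 1/((65 + 105*(-32)) - 1*12715) = 1/((65 - 3360) - 12715) = 1/(-3295 - 12715) = 1/(-16010) = -1/16010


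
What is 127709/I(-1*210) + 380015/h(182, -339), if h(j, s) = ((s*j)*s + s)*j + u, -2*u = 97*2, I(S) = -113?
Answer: -486134662220286/430143699217 ≈ -1130.2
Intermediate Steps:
u = -97 (u = -97*2/2 = -1/2*194 = -97)
h(j, s) = -97 + j*(s + j*s**2) (h(j, s) = ((s*j)*s + s)*j - 97 = ((j*s)*s + s)*j - 97 = (j*s**2 + s)*j - 97 = (s + j*s**2)*j - 97 = j*(s + j*s**2) - 97 = -97 + j*(s + j*s**2))
127709/I(-1*210) + 380015/h(182, -339) = 127709/(-113) + 380015/(-97 + 182*(-339) + 182**2*(-339)**2) = 127709*(-1/113) + 380015/(-97 - 61698 + 33124*114921) = -127709/113 + 380015/(-97 - 61698 + 3806643204) = -127709/113 + 380015/3806581409 = -486134662220286/430143699217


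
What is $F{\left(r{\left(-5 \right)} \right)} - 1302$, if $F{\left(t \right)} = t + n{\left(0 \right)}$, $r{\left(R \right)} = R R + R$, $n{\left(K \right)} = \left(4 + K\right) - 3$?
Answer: $-1281$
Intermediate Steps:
$n{\left(K \right)} = 1 + K$
$r{\left(R \right)} = R + R^{2}$ ($r{\left(R \right)} = R^{2} + R = R + R^{2}$)
$F{\left(t \right)} = 1 + t$ ($F{\left(t \right)} = t + \left(1 + 0\right) = t + 1 = 1 + t$)
$F{\left(r{\left(-5 \right)} \right)} - 1302 = \left(1 - 5 \left(1 - 5\right)\right) - 1302 = \left(1 - -20\right) - 1302 = \left(1 + 20\right) - 1302 = 21 - 1302 = -1281$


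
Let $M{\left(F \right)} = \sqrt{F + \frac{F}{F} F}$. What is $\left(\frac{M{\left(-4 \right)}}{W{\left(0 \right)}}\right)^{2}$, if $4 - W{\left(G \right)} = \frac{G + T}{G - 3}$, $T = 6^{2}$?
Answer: $- \frac{1}{32} \approx -0.03125$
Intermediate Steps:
$T = 36$
$M{\left(F \right)} = \sqrt{2} \sqrt{F}$ ($M{\left(F \right)} = \sqrt{F + 1 F} = \sqrt{F + F} = \sqrt{2 F} = \sqrt{2} \sqrt{F}$)
$W{\left(G \right)} = 4 - \frac{36 + G}{-3 + G}$ ($W{\left(G \right)} = 4 - \frac{G + 36}{G - 3} = 4 - \frac{36 + G}{-3 + G}$)
$\left(\frac{M{\left(-4 \right)}}{W{\left(0 \right)}}\right)^{2} = \left(\frac{\sqrt{2} \sqrt{-4}}{3 \frac{1}{-3 + 0} \left(-16 + 0\right)}\right)^{2} = \left(\frac{\sqrt{2} \cdot 2 i}{3 \frac{1}{-3} \left(-16\right)}\right)^{2} = \left(\frac{2 i \sqrt{2}}{3 \left(- \frac{1}{3}\right) \left(-16\right)}\right)^{2} = \left(\frac{2 i \sqrt{2}}{16}\right)^{2} = \left(2 i \sqrt{2} \cdot \frac{1}{16}\right)^{2} = \left(\frac{i \sqrt{2}}{8}\right)^{2} = - \frac{1}{32}$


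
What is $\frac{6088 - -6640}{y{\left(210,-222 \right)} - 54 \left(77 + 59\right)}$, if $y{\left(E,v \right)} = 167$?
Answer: $- \frac{12728}{7177} \approx -1.7734$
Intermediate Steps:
$\frac{6088 - -6640}{y{\left(210,-222 \right)} - 54 \left(77 + 59\right)} = \frac{6088 - -6640}{167 - 54 \left(77 + 59\right)} = \frac{6088 + 6640}{167 - 7344} = \frac{12728}{167 - 7344} = \frac{12728}{-7177} = 12728 \left(- \frac{1}{7177}\right) = - \frac{12728}{7177}$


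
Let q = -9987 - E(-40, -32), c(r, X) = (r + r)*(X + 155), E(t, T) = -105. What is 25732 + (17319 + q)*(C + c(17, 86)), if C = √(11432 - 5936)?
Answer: 60964510 + 14874*√1374 ≈ 6.1516e+7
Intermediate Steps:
c(r, X) = 2*r*(155 + X) (c(r, X) = (2*r)*(155 + X) = 2*r*(155 + X))
C = 2*√1374 (C = √5496 = 2*√1374 ≈ 74.135)
q = -9882 (q = -9987 - 1*(-105) = -9987 + 105 = -9882)
25732 + (17319 + q)*(C + c(17, 86)) = 25732 + (17319 - 9882)*(2*√1374 + 2*17*(155 + 86)) = 25732 + 7437*(2*√1374 + 2*17*241) = 25732 + 7437*(2*√1374 + 8194) = 25732 + 7437*(8194 + 2*√1374) = 25732 + (60938778 + 14874*√1374) = 60964510 + 14874*√1374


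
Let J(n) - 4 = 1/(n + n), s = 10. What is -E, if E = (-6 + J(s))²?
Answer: -1521/400 ≈ -3.8025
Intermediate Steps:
J(n) = 4 + 1/(2*n) (J(n) = 4 + 1/(n + n) = 4 + 1/(2*n))
E = 1521/400 (E = (-6 + (4 + (½)/10))² = (-6 + (4 + (½)*(⅒)))² = (-6 + (4 + 1/20))² = (-6 + 81/20)² = (-39/20)² = 1521/400 ≈ 3.8025)
-E = -1*1521/400 = -1521/400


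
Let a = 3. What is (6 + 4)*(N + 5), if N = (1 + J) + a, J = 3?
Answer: 120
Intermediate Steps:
N = 7 (N = (1 + 3) + 3 = 4 + 3 = 7)
(6 + 4)*(N + 5) = (6 + 4)*(7 + 5) = 10*12 = 120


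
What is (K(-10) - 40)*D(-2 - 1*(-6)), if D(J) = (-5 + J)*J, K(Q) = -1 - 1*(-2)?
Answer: 156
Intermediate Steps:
K(Q) = 1 (K(Q) = -1 + 2 = 1)
D(J) = J*(-5 + J)
(K(-10) - 40)*D(-2 - 1*(-6)) = (1 - 40)*((-2 - 1*(-6))*(-5 + (-2 - 1*(-6)))) = -39*(-2 + 6)*(-5 + (-2 + 6)) = -156*(-5 + 4) = -156*(-1) = -39*(-4) = 156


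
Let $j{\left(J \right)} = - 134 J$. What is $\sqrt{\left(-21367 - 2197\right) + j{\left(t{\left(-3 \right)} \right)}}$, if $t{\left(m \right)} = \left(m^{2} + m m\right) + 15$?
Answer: $i \sqrt{27986} \approx 167.29 i$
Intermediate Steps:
$t{\left(m \right)} = 15 + 2 m^{2}$ ($t{\left(m \right)} = \left(m^{2} + m^{2}\right) + 15 = 2 m^{2} + 15 = 15 + 2 m^{2}$)
$\sqrt{\left(-21367 - 2197\right) + j{\left(t{\left(-3 \right)} \right)}} = \sqrt{\left(-21367 - 2197\right) - 134 \left(15 + 2 \left(-3\right)^{2}\right)} = \sqrt{-23564 - 134 \left(15 + 2 \cdot 9\right)} = \sqrt{-23564 - 134 \left(15 + 18\right)} = \sqrt{-23564 - 4422} = \sqrt{-27986} = i \sqrt{27986}$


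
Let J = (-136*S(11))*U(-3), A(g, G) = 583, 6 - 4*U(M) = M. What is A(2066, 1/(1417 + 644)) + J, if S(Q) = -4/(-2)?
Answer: -29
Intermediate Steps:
S(Q) = 2 (S(Q) = -4*(-1/2) = 2)
U(M) = 3/2 - M/4
J = -612 (J = (-136*2)*(3/2 - 1/4*(-3)) = -272*(3/2 + 3/4) = -272*9/4 = -612)
A(2066, 1/(1417 + 644)) + J = 583 - 612 = -29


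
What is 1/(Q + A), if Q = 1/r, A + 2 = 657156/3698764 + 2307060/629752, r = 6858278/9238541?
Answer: 13137347500368749/41884168537218946 ≈ 0.31366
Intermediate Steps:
r = 360962/486239 (r = 6858278*(1/9238541) = 360962/486239 ≈ 0.74236)
A = 268031732881/145581501658 (A = -2 + (657156/3698764 + 2307060/629752) = -2 + (657156*(1/3698764) + 2307060*(1/629752)) = -2 + (164289/924691 + 576765/157438) = -2 + 559194736197/145581501658 = 268031732881/145581501658 ≈ 1.8411)
Q = 486239/360962 (Q = 1/(360962/486239) = 486239/360962 ≈ 1.3471)
1/(Q + A) = 1/(486239/360962 + 268031732881/145581501658) = 1/(41884168537218946/13137347500368749) = 13137347500368749/41884168537218946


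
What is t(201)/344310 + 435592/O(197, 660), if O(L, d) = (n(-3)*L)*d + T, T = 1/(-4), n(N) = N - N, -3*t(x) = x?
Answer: -599914726147/344310 ≈ -1.7424e+6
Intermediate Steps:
t(x) = -x/3
n(N) = 0
T = -1/4 ≈ -0.25000
O(L, d) = -1/4 (O(L, d) = (0*L)*d - 1/4 = 0*d - 1/4 = 0 - 1/4 = -1/4)
t(201)/344310 + 435592/O(197, 660) = -1/3*201/344310 + 435592/(-1/4) = -67*1/344310 + 435592*(-4) = -67/344310 - 1742368 = -599914726147/344310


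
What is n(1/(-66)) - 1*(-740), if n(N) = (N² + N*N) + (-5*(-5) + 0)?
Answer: 1666171/2178 ≈ 765.00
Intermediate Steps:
n(N) = 25 + 2*N² (n(N) = (N² + N²) + (25 + 0) = 2*N² + 25 = 25 + 2*N²)
n(1/(-66)) - 1*(-740) = (25 + 2*(1/(-66))²) - 1*(-740) = (25 + 2*(-1/66)²) + 740 = (25 + 2*(1/4356)) + 740 = (25 + 1/2178) + 740 = 54451/2178 + 740 = 1666171/2178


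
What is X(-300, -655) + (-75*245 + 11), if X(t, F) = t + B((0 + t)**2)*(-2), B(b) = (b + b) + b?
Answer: -558664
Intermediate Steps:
B(b) = 3*b (B(b) = 2*b + b = 3*b)
X(t, F) = t - 6*t**2 (X(t, F) = t + (3*(0 + t)**2)*(-2) = t + (3*t**2)*(-2) = t - 6*t**2)
X(-300, -655) + (-75*245 + 11) = -300*(1 - 6*(-300)) + (-75*245 + 11) = -300*(1 + 1800) + (-18375 + 11) = -300*1801 - 18364 = -540300 - 18364 = -558664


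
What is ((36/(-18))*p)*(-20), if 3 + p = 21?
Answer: 720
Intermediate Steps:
p = 18 (p = -3 + 21 = 18)
((36/(-18))*p)*(-20) = ((36/(-18))*18)*(-20) = ((36*(-1/18))*18)*(-20) = -2*18*(-20) = -36*(-20) = 720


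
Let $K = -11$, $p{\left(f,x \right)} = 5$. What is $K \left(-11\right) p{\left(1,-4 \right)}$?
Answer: $605$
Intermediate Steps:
$K \left(-11\right) p{\left(1,-4 \right)} = \left(-11\right) \left(-11\right) 5 = 121 \cdot 5 = 605$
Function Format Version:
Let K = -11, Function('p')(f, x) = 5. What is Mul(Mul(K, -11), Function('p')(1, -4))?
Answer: 605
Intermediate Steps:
Mul(Mul(K, -11), Function('p')(1, -4)) = Mul(Mul(-11, -11), 5) = Mul(121, 5) = 605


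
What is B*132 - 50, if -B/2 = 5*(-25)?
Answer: 32950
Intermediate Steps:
B = 250 (B = -10*(-25) = -2*(-125) = 250)
B*132 - 50 = 250*132 - 50 = 33000 - 50 = 32950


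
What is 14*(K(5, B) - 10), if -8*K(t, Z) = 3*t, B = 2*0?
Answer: -665/4 ≈ -166.25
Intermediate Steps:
B = 0
K(t, Z) = -3*t/8
14*(K(5, B) - 10) = 14*(-3/8*5 - 10) = 14*(-15/8 - 10) = 14*(-95/8) = -665/4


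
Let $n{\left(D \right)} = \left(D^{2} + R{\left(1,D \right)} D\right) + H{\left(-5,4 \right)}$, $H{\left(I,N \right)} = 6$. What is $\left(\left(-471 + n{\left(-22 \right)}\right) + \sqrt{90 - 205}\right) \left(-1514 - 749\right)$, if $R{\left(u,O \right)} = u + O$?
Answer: $-1088503 - 2263 i \sqrt{115} \approx -1.0885 \cdot 10^{6} - 24268.0 i$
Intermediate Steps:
$R{\left(u,O \right)} = O + u$
$n{\left(D \right)} = 6 + D^{2} + D \left(1 + D\right)$ ($n{\left(D \right)} = \left(D^{2} + \left(D + 1\right) D\right) + 6 = \left(D^{2} + \left(1 + D\right) D\right) + 6 = \left(D^{2} + D \left(1 + D\right)\right) + 6 = 6 + D^{2} + D \left(1 + D\right)$)
$\left(\left(-471 + n{\left(-22 \right)}\right) + \sqrt{90 - 205}\right) \left(-1514 - 749\right) = \left(\left(-471 + \left(6 - 22 + 2 \left(-22\right)^{2}\right)\right) + \sqrt{90 - 205}\right) \left(-1514 - 749\right) = \left(\left(-471 + \left(6 - 22 + 2 \cdot 484\right)\right) + \sqrt{-115}\right) \left(-2263\right) = \left(\left(-471 + \left(6 - 22 + 968\right)\right) + i \sqrt{115}\right) \left(-2263\right) = \left(\left(-471 + 952\right) + i \sqrt{115}\right) \left(-2263\right) = \left(481 + i \sqrt{115}\right) \left(-2263\right) = -1088503 - 2263 i \sqrt{115}$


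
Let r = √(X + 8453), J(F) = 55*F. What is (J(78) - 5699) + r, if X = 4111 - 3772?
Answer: -1409 + 2*√2198 ≈ -1315.2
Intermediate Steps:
X = 339
r = 2*√2198 (r = √(339 + 8453) = √8792 = 2*√2198 ≈ 93.766)
(J(78) - 5699) + r = (55*78 - 5699) + 2*√2198 = (4290 - 5699) + 2*√2198 = -1409 + 2*√2198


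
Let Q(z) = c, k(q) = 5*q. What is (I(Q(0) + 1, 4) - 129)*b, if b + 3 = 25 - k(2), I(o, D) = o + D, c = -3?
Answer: -1524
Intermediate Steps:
Q(z) = -3
I(o, D) = D + o
b = 12 (b = -3 + (25 - 5*2) = -3 + (25 - 1*10) = -3 + (25 - 10) = -3 + 15 = 12)
(I(Q(0) + 1, 4) - 129)*b = ((4 + (-3 + 1)) - 129)*12 = ((4 - 2) - 129)*12 = (2 - 129)*12 = -127*12 = -1524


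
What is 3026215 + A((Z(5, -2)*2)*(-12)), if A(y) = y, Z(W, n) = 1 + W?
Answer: 3026071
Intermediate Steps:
3026215 + A((Z(5, -2)*2)*(-12)) = 3026215 + ((1 + 5)*2)*(-12) = 3026215 + (6*2)*(-12) = 3026215 + 12*(-12) = 3026215 - 144 = 3026071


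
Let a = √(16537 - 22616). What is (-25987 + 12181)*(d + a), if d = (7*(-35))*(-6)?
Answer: -20294820 - 13806*I*√6079 ≈ -2.0295e+7 - 1.0764e+6*I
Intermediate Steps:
a = I*√6079 (a = √(-6079) = I*√6079 ≈ 77.968*I)
d = 1470 (d = -245*(-6) = 1470)
(-25987 + 12181)*(d + a) = (-25987 + 12181)*(1470 + I*√6079) = -13806*(1470 + I*√6079) = -20294820 - 13806*I*√6079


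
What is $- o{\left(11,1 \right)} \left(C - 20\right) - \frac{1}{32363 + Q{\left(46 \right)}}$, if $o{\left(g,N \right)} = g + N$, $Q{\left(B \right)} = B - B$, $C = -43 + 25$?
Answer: $\frac{14757527}{32363} \approx 456.0$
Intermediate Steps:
$C = -18$
$Q{\left(B \right)} = 0$
$o{\left(g,N \right)} = N + g$
$- o{\left(11,1 \right)} \left(C - 20\right) - \frac{1}{32363 + Q{\left(46 \right)}} = - (1 + 11) \left(-18 - 20\right) - \frac{1}{32363 + 0} = \left(-1\right) 12 \left(-18 - 20\right) - \frac{1}{32363} = \left(-12\right) \left(-38\right) - \frac{1}{32363} = 456 - \frac{1}{32363} = \frac{14757527}{32363}$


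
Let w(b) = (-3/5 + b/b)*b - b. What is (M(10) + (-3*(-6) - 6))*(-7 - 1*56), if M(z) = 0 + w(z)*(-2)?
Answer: -1512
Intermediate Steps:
w(b) = -3*b/5 (w(b) = (-3*⅕ + 1)*b - b = (-⅗ + 1)*b - b = 2*b/5 - b = -3*b/5)
M(z) = 6*z/5 (M(z) = 0 - 3*z/5*(-2) = 0 + 6*z/5 = 6*z/5)
(M(10) + (-3*(-6) - 6))*(-7 - 1*56) = ((6/5)*10 + (-3*(-6) - 6))*(-7 - 1*56) = (12 + (18 - 6))*(-7 - 56) = (12 + 12)*(-63) = 24*(-63) = -1512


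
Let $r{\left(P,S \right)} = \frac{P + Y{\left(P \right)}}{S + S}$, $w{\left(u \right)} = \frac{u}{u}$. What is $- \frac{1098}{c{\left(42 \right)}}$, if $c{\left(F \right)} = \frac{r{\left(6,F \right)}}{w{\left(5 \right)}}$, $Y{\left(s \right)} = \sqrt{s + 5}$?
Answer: $- \frac{553392}{25} + \frac{92232 \sqrt{11}}{25} \approx -9899.7$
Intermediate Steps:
$Y{\left(s \right)} = \sqrt{5 + s}$
$w{\left(u \right)} = 1$
$r{\left(P,S \right)} = \frac{P + \sqrt{5 + P}}{2 S}$ ($r{\left(P,S \right)} = \frac{P + \sqrt{5 + P}}{S + S} = \frac{P + \sqrt{5 + P}}{2 S}$)
$c{\left(F \right)} = \frac{6 + \sqrt{11}}{2 F}$ ($c{\left(F \right)} = \frac{\frac{1}{2} \frac{1}{F} \left(6 + \sqrt{5 + 6}\right)}{1} = \frac{6 + \sqrt{11}}{2 F} 1 = \frac{6 + \sqrt{11}}{2 F}$)
$- \frac{1098}{c{\left(42 \right)}} = - \frac{1098}{\frac{1}{2} \cdot \frac{1}{42} \left(6 + \sqrt{11}\right)} = - \frac{1098}{\frac{1}{14} + \frac{\sqrt{11}}{84}}$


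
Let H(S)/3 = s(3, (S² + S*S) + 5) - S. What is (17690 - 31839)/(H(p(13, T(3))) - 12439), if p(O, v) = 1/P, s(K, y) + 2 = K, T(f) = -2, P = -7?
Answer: 99043/87049 ≈ 1.1378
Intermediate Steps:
s(K, y) = -2 + K
p(O, v) = -⅐ (p(O, v) = 1/(-7) = -⅐)
H(S) = 3 - 3*S (H(S) = 3*((-2 + 3) - S) = 3*(1 - S) = 3 - 3*S)
(17690 - 31839)/(H(p(13, T(3))) - 12439) = (17690 - 31839)/((3 - 3*(-⅐)) - 12439) = -14149/((3 + 3/7) - 12439) = -14149/(24/7 - 12439) = -14149/(-87049/7) = -14149*(-7/87049) = 99043/87049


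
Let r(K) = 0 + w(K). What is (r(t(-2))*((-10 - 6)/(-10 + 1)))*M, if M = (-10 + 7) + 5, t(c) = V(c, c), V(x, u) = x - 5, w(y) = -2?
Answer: -64/9 ≈ -7.1111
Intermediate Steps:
V(x, u) = -5 + x
t(c) = -5 + c
r(K) = -2 (r(K) = 0 - 2 = -2)
M = 2 (M = -3 + 5 = 2)
(r(t(-2))*((-10 - 6)/(-10 + 1)))*M = -2*(-10 - 6)/(-10 + 1)*2 = -(-32)/(-9)*2 = -(-32)*(-1)/9*2 = -2*16/9*2 = -32/9*2 = -64/9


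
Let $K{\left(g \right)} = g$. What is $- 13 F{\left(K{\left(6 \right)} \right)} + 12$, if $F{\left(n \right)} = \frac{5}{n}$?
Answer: $\frac{7}{6} \approx 1.1667$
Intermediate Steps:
$- 13 F{\left(K{\left(6 \right)} \right)} + 12 = - 13 \cdot \frac{5}{6} + 12 = - 13 \cdot 5 \cdot \frac{1}{6} + 12 = \left(-13\right) \frac{5}{6} + 12 = - \frac{65}{6} + 12 = \frac{7}{6}$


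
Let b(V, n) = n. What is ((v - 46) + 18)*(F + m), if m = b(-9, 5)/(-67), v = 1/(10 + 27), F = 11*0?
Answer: 5175/2479 ≈ 2.0875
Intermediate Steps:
F = 0
v = 1/37 ≈ 0.027027
m = -5/67 (m = 5/(-67) = 5*(-1/67) = -5/67 ≈ -0.074627)
((v - 46) + 18)*(F + m) = ((1/37 - 46) + 18)*(0 - 5/67) = (-1701/37 + 18)*(-5/67) = -1035/37*(-5/67) = 5175/2479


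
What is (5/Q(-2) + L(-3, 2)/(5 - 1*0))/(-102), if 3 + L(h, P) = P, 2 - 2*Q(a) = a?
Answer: -23/1020 ≈ -0.022549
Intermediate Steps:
Q(a) = 1 - a/2
L(h, P) = -3 + P
(5/Q(-2) + L(-3, 2)/(5 - 1*0))/(-102) = (5/(1 - 1/2*(-2)) + (-3 + 2)/(5 - 1*0))/(-102) = (5/(1 + 1) - 1/(5 + 0))*(-1/102) = (5/2 - 1/5)*(-1/102) = (23/10)*(-1/102) = -23/1020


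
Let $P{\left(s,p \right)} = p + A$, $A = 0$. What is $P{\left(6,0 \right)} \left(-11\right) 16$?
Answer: $0$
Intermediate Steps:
$P{\left(s,p \right)} = p$ ($P{\left(s,p \right)} = p + 0 = p$)
$P{\left(6,0 \right)} \left(-11\right) 16 = 0 \left(-11\right) 16 = 0 \cdot 16 = 0$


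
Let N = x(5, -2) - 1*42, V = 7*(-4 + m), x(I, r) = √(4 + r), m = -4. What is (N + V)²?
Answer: (98 - √2)² ≈ 9328.8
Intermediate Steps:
V = -56 (V = 7*(-4 - 4) = 7*(-8) = -56)
N = -42 + √2 (N = √(4 - 2) - 1*42 = √2 - 42 = -42 + √2 ≈ -40.586)
(N + V)² = ((-42 + √2) - 56)² = (-98 + √2)²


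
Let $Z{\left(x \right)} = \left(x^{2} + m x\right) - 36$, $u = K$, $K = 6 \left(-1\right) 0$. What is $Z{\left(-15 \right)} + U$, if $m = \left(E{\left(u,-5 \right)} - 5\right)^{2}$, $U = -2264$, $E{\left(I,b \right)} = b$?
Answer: $-3575$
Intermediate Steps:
$K = 0$ ($K = \left(-6\right) 0 = 0$)
$u = 0$
$m = 100$ ($m = \left(-5 - 5\right)^{2} = \left(-10\right)^{2} = 100$)
$Z{\left(x \right)} = -36 + x^{2} + 100 x$ ($Z{\left(x \right)} = \left(x^{2} + 100 x\right) - 36 = -36 + x^{2} + 100 x$)
$Z{\left(-15 \right)} + U = \left(-36 + \left(-15\right)^{2} + 100 \left(-15\right)\right) - 2264 = \left(-36 + 225 - 1500\right) - 2264 = -1311 - 2264 = -3575$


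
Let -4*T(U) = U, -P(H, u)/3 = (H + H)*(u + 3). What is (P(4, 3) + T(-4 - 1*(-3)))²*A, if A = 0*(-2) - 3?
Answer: -991875/16 ≈ -61992.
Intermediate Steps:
A = -3 (A = 0 - 3 = -3)
P(H, u) = -6*H*(3 + u) (P(H, u) = -3*(H + H)*(u + 3) = -3*2*H*(3 + u) = -6*H*(3 + u))
T(U) = -U/4
(P(4, 3) + T(-4 - 1*(-3)))²*A = (-6*4*(3 + 3) - (-4 - 1*(-3))/4)²*(-3) = (-6*4*6 - (-4 + 3)/4)²*(-3) = (-144 - ¼*(-1))²*(-3) = (-144 + ¼)²*(-3) = (-575/4)²*(-3) = (330625/16)*(-3) = -991875/16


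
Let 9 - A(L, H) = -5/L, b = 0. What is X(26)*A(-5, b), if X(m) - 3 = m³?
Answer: 140632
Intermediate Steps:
X(m) = 3 + m³
A(L, H) = 9 + 5/L (A(L, H) = 9 - (-5)/L = 9 + 5/L)
X(26)*A(-5, b) = (3 + 26³)*(9 + 5/(-5)) = (3 + 17576)*(9 + 5*(-⅕)) = 17579*(9 - 1) = 17579*8 = 140632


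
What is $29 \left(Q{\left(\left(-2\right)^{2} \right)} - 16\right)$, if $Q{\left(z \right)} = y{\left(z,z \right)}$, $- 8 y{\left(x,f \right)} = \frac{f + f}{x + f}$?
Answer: $- \frac{3741}{8} \approx -467.63$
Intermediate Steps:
$y{\left(x,f \right)} = - \frac{f}{4 \left(f + x\right)}$ ($y{\left(x,f \right)} = - \frac{\left(f + f\right) \frac{1}{x + f}}{8} = - \frac{2 f \frac{1}{f + x}}{8} = - \frac{f}{4 \left(f + x\right)}$)
$Q{\left(z \right)} = - \frac{1}{8}$ ($Q{\left(z \right)} = - \frac{z}{4 z + 4 z} = - \frac{z}{8 z} = - z \frac{1}{8 z} = - \frac{1}{8}$)
$29 \left(Q{\left(\left(-2\right)^{2} \right)} - 16\right) = 29 \left(- \frac{1}{8} - 16\right) = 29 \left(- \frac{129}{8}\right) = - \frac{3741}{8}$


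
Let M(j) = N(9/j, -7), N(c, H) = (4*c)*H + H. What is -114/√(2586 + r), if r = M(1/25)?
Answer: 114*I/61 ≈ 1.8689*I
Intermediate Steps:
N(c, H) = H + 4*H*c (N(c, H) = 4*H*c + H = H + 4*H*c)
M(j) = -7 - 252/j (M(j) = -7*(1 + 4*(9/j)) = -7*(1 + 36/j) = -7 - 252/j)
r = -6307 (r = -7 - 252/(1/25) = -7 - 252/1/25 = -7 - 252*25 = -7 - 6300 = -6307)
-114/√(2586 + r) = -114/√(2586 - 6307) = -114*(-I/61) = -(-114)*I/61 = 114*I/61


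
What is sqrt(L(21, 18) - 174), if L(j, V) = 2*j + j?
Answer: I*sqrt(111) ≈ 10.536*I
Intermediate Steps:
L(j, V) = 3*j
sqrt(L(21, 18) - 174) = sqrt(3*21 - 174) = sqrt(63 - 174) = sqrt(-111) = I*sqrt(111)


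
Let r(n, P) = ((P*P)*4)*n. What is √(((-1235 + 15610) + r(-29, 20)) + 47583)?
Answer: √15558 ≈ 124.73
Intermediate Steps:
r(n, P) = 4*n*P² (r(n, P) = (P²*4)*n = (4*P²)*n = 4*n*P²)
√(((-1235 + 15610) + r(-29, 20)) + 47583) = √(((-1235 + 15610) + 4*(-29)*20²) + 47583) = √((14375 + 4*(-29)*400) + 47583) = √((14375 - 46400) + 47583) = √(-32025 + 47583) = √15558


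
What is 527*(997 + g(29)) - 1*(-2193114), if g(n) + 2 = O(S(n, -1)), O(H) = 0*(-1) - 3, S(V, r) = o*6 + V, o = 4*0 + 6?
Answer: 2715898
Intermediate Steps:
o = 6 (o = 0 + 6 = 6)
S(V, r) = 36 + V (S(V, r) = 6*6 + V = 36 + V)
O(H) = -3 (O(H) = 0 - 3 = -3)
g(n) = -5 (g(n) = -2 - 3 = -5)
527*(997 + g(29)) - 1*(-2193114) = 527*(997 - 5) - 1*(-2193114) = 527*992 + 2193114 = 522784 + 2193114 = 2715898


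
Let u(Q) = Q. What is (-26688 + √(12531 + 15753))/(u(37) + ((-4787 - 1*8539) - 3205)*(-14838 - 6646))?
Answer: -26688/355152041 + 2*√7071/355152041 ≈ -7.4672e-5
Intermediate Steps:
(-26688 + √(12531 + 15753))/(u(37) + ((-4787 - 1*8539) - 3205)*(-14838 - 6646)) = (-26688 + √(12531 + 15753))/(37 + ((-4787 - 1*8539) - 3205)*(-14838 - 6646)) = (-26688 + √28284)/(37 + ((-4787 - 8539) - 3205)*(-21484)) = (-26688 + 2*√7071)/(37 + (-13326 - 3205)*(-21484)) = (-26688 + 2*√7071)/(37 - 16531*(-21484)) = (-26688 + 2*√7071)/(37 + 355152004) = (-26688 + 2*√7071)/355152041 = (-26688 + 2*√7071)*(1/355152041) = -26688/355152041 + 2*√7071/355152041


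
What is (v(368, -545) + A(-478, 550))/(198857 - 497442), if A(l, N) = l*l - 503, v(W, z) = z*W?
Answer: -27421/298585 ≈ -0.091836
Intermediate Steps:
v(W, z) = W*z
A(l, N) = -503 + l² (A(l, N) = l² - 503 = -503 + l²)
(v(368, -545) + A(-478, 550))/(198857 - 497442) = (368*(-545) + (-503 + (-478)²))/(198857 - 497442) = (-200560 + (-503 + 228484))/(-298585) = (-200560 + 227981)*(-1/298585) = 27421*(-1/298585) = -27421/298585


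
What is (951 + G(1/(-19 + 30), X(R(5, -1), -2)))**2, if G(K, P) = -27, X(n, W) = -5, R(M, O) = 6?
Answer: 853776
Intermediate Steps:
(951 + G(1/(-19 + 30), X(R(5, -1), -2)))**2 = (951 - 27)**2 = 924**2 = 853776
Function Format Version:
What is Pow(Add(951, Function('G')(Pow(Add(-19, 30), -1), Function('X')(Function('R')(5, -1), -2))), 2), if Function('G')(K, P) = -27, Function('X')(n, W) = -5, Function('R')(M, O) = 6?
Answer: 853776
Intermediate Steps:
Pow(Add(951, Function('G')(Pow(Add(-19, 30), -1), Function('X')(Function('R')(5, -1), -2))), 2) = Pow(Add(951, -27), 2) = Pow(924, 2) = 853776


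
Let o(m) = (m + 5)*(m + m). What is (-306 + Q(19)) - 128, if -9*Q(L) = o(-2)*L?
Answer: -1226/3 ≈ -408.67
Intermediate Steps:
o(m) = 2*m*(5 + m) (o(m) = (5 + m)*(2*m) = 2*m*(5 + m))
Q(L) = 4*L/3 (Q(L) = -2*(-2)*(5 - 2)*L/9 = -2*(-2)*3*L/9 = -(-4)*L/3 = 4*L/3)
(-306 + Q(19)) - 128 = (-306 + (4/3)*19) - 128 = (-306 + 76/3) - 128 = -842/3 - 128 = -1226/3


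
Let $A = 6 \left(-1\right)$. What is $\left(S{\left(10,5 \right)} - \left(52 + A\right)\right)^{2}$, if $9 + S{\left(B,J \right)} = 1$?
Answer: $2916$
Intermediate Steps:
$A = -6$
$S{\left(B,J \right)} = -8$ ($S{\left(B,J \right)} = -9 + 1 = -8$)
$\left(S{\left(10,5 \right)} - \left(52 + A\right)\right)^{2} = \left(-8 - 46\right)^{2} = \left(-54\right)^{2} = 2916$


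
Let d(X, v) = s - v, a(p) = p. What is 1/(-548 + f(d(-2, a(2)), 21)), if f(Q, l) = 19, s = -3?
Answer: -1/529 ≈ -0.0018904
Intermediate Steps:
d(X, v) = -3 - v
1/(-548 + f(d(-2, a(2)), 21)) = 1/(-548 + 19) = 1/(-529) = -1/529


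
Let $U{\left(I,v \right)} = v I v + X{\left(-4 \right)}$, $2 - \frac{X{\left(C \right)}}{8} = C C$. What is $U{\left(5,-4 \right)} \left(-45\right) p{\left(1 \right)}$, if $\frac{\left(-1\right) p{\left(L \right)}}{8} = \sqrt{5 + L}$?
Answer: $- 11520 \sqrt{6} \approx -28218.0$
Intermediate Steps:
$X{\left(C \right)} = 16 - 8 C^{2}$ ($X{\left(C \right)} = 16 - 8 C C = 16 - 8 C^{2}$)
$p{\left(L \right)} = - 8 \sqrt{5 + L}$
$U{\left(I,v \right)} = -112 + I v^{2}$ ($U{\left(I,v \right)} = v I v + \left(16 - 8 \left(-4\right)^{2}\right) = I v v + \left(16 - 128\right) = I v^{2} + \left(16 - 128\right) = I v^{2} - 112 = -112 + I v^{2}$)
$U{\left(5,-4 \right)} \left(-45\right) p{\left(1 \right)} = \left(-112 + 5 \left(-4\right)^{2}\right) \left(-45\right) \left(- 8 \sqrt{5 + 1}\right) = \left(-112 + 5 \cdot 16\right) \left(-45\right) \left(- 8 \sqrt{6}\right) = \left(-112 + 80\right) \left(-45\right) \left(- 8 \sqrt{6}\right) = \left(-32\right) \left(-45\right) \left(- 8 \sqrt{6}\right) = 1440 \left(- 8 \sqrt{6}\right) = - 11520 \sqrt{6}$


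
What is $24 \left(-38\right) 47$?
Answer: $-42864$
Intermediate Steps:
$24 \left(-38\right) 47 = \left(-912\right) 47 = -42864$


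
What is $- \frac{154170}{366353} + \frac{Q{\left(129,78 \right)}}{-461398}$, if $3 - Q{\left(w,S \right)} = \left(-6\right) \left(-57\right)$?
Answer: $- \frac{71009535993}{169034541494} \approx -0.42009$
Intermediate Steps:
$Q{\left(w,S \right)} = -339$ ($Q{\left(w,S \right)} = 3 - \left(-6\right) \left(-57\right) = 3 - 342 = -339$)
$- \frac{154170}{366353} + \frac{Q{\left(129,78 \right)}}{-461398} = - \frac{154170}{366353} - \frac{339}{-461398} = \left(-154170\right) \frac{1}{366353} - - \frac{339}{461398} = - \frac{154170}{366353} + \frac{339}{461398} = - \frac{71009535993}{169034541494}$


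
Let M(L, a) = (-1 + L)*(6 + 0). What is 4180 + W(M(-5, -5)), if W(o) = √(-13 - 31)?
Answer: 4180 + 2*I*√11 ≈ 4180.0 + 6.6332*I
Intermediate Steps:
M(L, a) = -6 + 6*L (M(L, a) = (-1 + L)*6 = -6 + 6*L)
W(o) = 2*I*√11 (W(o) = √(-44) = 2*I*√11)
4180 + W(M(-5, -5)) = 4180 + 2*I*√11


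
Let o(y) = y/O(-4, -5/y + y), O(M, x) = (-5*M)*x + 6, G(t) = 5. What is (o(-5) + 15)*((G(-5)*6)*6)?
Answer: 100350/37 ≈ 2712.2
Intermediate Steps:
O(M, x) = 6 - 5*M*x (O(M, x) = -5*M*x + 6 = 6 - 5*M*x)
o(y) = y/(6 - 100/y + 20*y) (o(y) = y/(6 - 5*(-4)*(-5/y + y)) = y/(6 - 5*(-4)*(y - 5/y)) = y/(6 + (-100/y + 20*y)) = y/(6 - 100/y + 20*y))
(o(-5) + 15)*((G(-5)*6)*6) = ((½)*(-5)²/(-50 + 3*(-5) + 10*(-5)²) + 15)*((5*6)*6) = ((½)*25/(-50 - 15 + 10*25) + 15)*(30*6) = ((½)*25/(-50 - 15 + 250) + 15)*180 = ((½)*25/185 + 15)*180 = ((½)*25*(1/185) + 15)*180 = (5/74 + 15)*180 = (1115/74)*180 = 100350/37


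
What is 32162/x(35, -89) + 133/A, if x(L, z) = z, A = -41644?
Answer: -1339366165/3706316 ≈ -361.37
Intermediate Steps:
32162/x(35, -89) + 133/A = 32162/(-89) + 133/(-41644) = 32162*(-1/89) + 133*(-1/41644) = -32162/89 - 133/41644 = -1339366165/3706316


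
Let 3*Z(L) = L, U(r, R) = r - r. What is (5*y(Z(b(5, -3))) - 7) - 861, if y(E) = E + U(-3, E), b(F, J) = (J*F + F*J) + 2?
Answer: -2744/3 ≈ -914.67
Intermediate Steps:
b(F, J) = 2 + 2*F*J (b(F, J) = (F*J + F*J) + 2 = 2*F*J + 2 = 2 + 2*F*J)
U(r, R) = 0
Z(L) = L/3
y(E) = E (y(E) = E + 0 = E)
(5*y(Z(b(5, -3))) - 7) - 861 = (5*((2 + 2*5*(-3))/3) - 7) - 861 = (5*((2 - 30)/3) - 7) - 861 = (5*((⅓)*(-28)) - 7) - 861 = (5*(-28/3) - 7) - 861 = (-140/3 - 7) - 861 = -161/3 - 861 = -2744/3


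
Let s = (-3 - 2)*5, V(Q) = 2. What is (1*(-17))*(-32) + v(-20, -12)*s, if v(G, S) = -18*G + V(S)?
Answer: -8506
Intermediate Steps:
v(G, S) = 2 - 18*G (v(G, S) = -18*G + 2 = 2 - 18*G)
s = -25 (s = -5*5 = -25)
(1*(-17))*(-32) + v(-20, -12)*s = (1*(-17))*(-32) + (2 - 18*(-20))*(-25) = -17*(-32) + (2 + 360)*(-25) = 544 + 362*(-25) = 544 - 9050 = -8506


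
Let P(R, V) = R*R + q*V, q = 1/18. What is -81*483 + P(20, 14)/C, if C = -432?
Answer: -152113831/3888 ≈ -39124.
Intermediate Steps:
q = 1/18 ≈ 0.055556
P(R, V) = R² + V/18 (P(R, V) = R*R + V/18 = R² + V/18)
-81*483 + P(20, 14)/C = -81*483 + (20² + (1/18)*14)/(-432) = -39123 + (400 + 7/9)*(-1/432) = -39123 + (3607/9)*(-1/432) = -39123 - 3607/3888 = -152113831/3888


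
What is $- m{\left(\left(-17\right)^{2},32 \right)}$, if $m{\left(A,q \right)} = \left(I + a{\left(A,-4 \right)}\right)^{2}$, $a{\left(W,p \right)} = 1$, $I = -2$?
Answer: $-1$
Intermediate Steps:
$m{\left(A,q \right)} = 1$ ($m{\left(A,q \right)} = \left(-2 + 1\right)^{2} = \left(-1\right)^{2} = 1$)
$- m{\left(\left(-17\right)^{2},32 \right)} = \left(-1\right) 1 = -1$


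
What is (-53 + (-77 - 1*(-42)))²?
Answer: 7744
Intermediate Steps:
(-53 + (-77 - 1*(-42)))² = (-53 + (-77 + 42))² = (-53 - 35)² = (-88)² = 7744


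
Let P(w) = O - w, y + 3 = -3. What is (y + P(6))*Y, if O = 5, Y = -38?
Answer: 266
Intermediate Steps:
y = -6 (y = -3 - 3 = -6)
P(w) = 5 - w
(y + P(6))*Y = (-6 + (5 - 1*6))*(-38) = (-6 + (5 - 6))*(-38) = (-6 - 1)*(-38) = -7*(-38) = 266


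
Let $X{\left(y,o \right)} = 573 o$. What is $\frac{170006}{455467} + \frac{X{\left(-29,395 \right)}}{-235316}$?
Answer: $- \frac{63082991549}{107178672572} \approx -0.58858$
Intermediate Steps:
$\frac{170006}{455467} + \frac{X{\left(-29,395 \right)}}{-235316} = \frac{170006}{455467} + \frac{573 \cdot 395}{-235316} = 170006 \cdot \frac{1}{455467} + 226335 \left(- \frac{1}{235316}\right) = \frac{170006}{455467} - \frac{226335}{235316} = - \frac{63082991549}{107178672572}$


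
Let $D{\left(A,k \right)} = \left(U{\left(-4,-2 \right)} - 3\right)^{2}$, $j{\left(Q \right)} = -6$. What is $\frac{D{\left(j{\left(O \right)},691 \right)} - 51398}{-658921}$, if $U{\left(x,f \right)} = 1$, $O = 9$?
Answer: $\frac{51394}{658921} \approx 0.077997$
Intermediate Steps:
$D{\left(A,k \right)} = 4$ ($D{\left(A,k \right)} = \left(1 - 3\right)^{2} = \left(-2\right)^{2} = 4$)
$\frac{D{\left(j{\left(O \right)},691 \right)} - 51398}{-658921} = \frac{4 - 51398}{-658921} = \left(4 - 51398\right) \left(- \frac{1}{658921}\right) = \left(-51394\right) \left(- \frac{1}{658921}\right) = \frac{51394}{658921}$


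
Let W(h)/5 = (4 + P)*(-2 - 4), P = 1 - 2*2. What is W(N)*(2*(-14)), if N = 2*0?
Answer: 840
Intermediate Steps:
N = 0
P = -3 (P = 1 - 4 = -3)
W(h) = -30 (W(h) = 5*((4 - 3)*(-2 - 4)) = 5*(1*(-6)) = 5*(-6) = -30)
W(N)*(2*(-14)) = -60*(-14) = -30*(-28) = 840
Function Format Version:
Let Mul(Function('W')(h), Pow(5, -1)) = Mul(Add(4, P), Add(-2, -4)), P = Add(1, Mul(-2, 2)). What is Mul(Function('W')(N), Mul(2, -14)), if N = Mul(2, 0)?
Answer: 840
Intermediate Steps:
N = 0
P = -3 (P = Add(1, -4) = -3)
Function('W')(h) = -30 (Function('W')(h) = Mul(5, Mul(Add(4, -3), Add(-2, -4))) = Mul(5, Mul(1, -6)) = Mul(5, -6) = -30)
Mul(Function('W')(N), Mul(2, -14)) = Mul(-30, Mul(2, -14)) = Mul(-30, -28) = 840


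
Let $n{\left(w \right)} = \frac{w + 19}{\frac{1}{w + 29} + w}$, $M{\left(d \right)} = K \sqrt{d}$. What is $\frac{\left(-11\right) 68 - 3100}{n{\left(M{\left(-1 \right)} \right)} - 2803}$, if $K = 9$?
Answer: $\frac{803490147928}{585076368901} - \frac{605021040 i}{585076368901} \approx 1.3733 - 0.0010341 i$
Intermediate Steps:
$M{\left(d \right)} = 9 \sqrt{d}$
$n{\left(w \right)} = \frac{19 + w}{w + \frac{1}{29 + w}}$ ($n{\left(w \right)} = \frac{19 + w}{\frac{1}{29 + w} + w} = \frac{19 + w}{w + \frac{1}{29 + w}}$)
$\frac{\left(-11\right) 68 - 3100}{n{\left(M{\left(-1 \right)} \right)} - 2803} = \frac{\left(-11\right) 68 - 3100}{\frac{551 + \left(9 \sqrt{-1}\right)^{2} + 48 \cdot 9 \sqrt{-1}}{1 + \left(9 \sqrt{-1}\right)^{2} + 29 \cdot 9 \sqrt{-1}} - 2803} = \frac{-748 - 3100}{\frac{551 + \left(9 i\right)^{2} + 48 \cdot 9 i}{1 + \left(9 i\right)^{2} + 29 \cdot 9 i} - 2803} = - \frac{3848}{\frac{551 - 81 + 432 i}{1 - 81 + 261 i} - 2803} = - \frac{3848}{\frac{470 + 432 i}{-80 + 261 i} - 2803} = - \frac{3848}{\frac{-80 - 261 i}{74521} \left(470 + 432 i\right) - 2803} = - \frac{3848}{\frac{\left(-80 - 261 i\right) \left(470 + 432 i\right)}{74521} - 2803} = - \frac{3848}{-2803 + \frac{\left(-80 - 261 i\right) \left(470 + 432 i\right)}{74521}}$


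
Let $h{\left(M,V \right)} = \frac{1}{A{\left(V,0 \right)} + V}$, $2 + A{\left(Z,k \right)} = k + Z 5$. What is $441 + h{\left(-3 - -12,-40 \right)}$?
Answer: $\frac{106721}{242} \approx 441.0$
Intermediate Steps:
$A{\left(Z,k \right)} = -2 + k + 5 Z$ ($A{\left(Z,k \right)} = -2 + \left(k + Z 5\right) = -2 + \left(k + 5 Z\right) = -2 + k + 5 Z$)
$h{\left(M,V \right)} = \frac{1}{-2 + 6 V}$ ($h{\left(M,V \right)} = \frac{1}{\left(-2 + 0 + 5 V\right) + V} = \frac{1}{\left(-2 + 5 V\right) + V} = \frac{1}{-2 + 6 V}$)
$441 + h{\left(-3 - -12,-40 \right)} = 441 + \frac{1}{2 \left(-1 + 3 \left(-40\right)\right)} = 441 + \frac{1}{2 \left(-1 - 120\right)} = 441 + \frac{1}{2 \left(-121\right)} = 441 + \frac{1}{2} \left(- \frac{1}{121}\right) = 441 - \frac{1}{242} = \frac{106721}{242}$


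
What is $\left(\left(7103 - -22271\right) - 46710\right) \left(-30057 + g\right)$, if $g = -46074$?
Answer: $1319807016$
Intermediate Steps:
$\left(\left(7103 - -22271\right) - 46710\right) \left(-30057 + g\right) = \left(\left(7103 - -22271\right) - 46710\right) \left(-30057 - 46074\right) = \left(\left(7103 + 22271\right) - 46710\right) \left(-76131\right) = \left(29374 - 46710\right) \left(-76131\right) = \left(-17336\right) \left(-76131\right) = 1319807016$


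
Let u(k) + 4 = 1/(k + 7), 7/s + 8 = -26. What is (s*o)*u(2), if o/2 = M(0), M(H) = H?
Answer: 0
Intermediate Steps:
s = -7/34 (s = 7/(-8 - 26) = 7/(-34) = 7*(-1/34) = -7/34 ≈ -0.20588)
o = 0 (o = 2*0 = 0)
u(k) = -4 + 1/(7 + k) (u(k) = -4 + 1/(k + 7) = -4 + 1/(7 + k))
(s*o)*u(2) = (-7/34*0)*((-27 - 4*2)/(7 + 2)) = 0*((-27 - 8)/9) = 0*((1/9)*(-35)) = 0*(-35/9) = 0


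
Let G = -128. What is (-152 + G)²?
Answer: 78400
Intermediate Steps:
(-152 + G)² = (-152 - 128)² = (-280)² = 78400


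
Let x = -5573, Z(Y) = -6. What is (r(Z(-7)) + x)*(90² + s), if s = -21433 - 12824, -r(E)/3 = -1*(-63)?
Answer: 150716634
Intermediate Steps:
r(E) = -189 (r(E) = -(-3)*(-63) = -3*63 = -189)
s = -34257
(r(Z(-7)) + x)*(90² + s) = (-189 - 5573)*(90² - 34257) = -5762*(8100 - 34257) = -5762*(-26157) = 150716634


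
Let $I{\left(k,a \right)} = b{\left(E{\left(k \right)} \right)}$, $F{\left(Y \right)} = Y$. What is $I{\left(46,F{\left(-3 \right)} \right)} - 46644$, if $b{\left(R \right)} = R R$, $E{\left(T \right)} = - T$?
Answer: $-44528$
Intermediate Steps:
$b{\left(R \right)} = R^{2}$
$I{\left(k,a \right)} = k^{2}$ ($I{\left(k,a \right)} = \left(- k\right)^{2} = k^{2}$)
$I{\left(46,F{\left(-3 \right)} \right)} - 46644 = 46^{2} - 46644 = 2116 - 46644 = -44528$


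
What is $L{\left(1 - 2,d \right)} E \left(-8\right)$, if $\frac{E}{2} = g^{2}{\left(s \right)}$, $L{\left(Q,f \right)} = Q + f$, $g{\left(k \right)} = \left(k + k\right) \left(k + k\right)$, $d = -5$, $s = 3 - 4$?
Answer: $1536$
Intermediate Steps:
$s = -1$
$g{\left(k \right)} = 4 k^{2}$ ($g{\left(k \right)} = 2 k 2 k = 4 k^{2}$)
$E = 32$ ($E = 2 \left(4 \left(-1\right)^{2}\right)^{2} = 2 \left(4 \cdot 1\right)^{2} = 2 \cdot 4^{2} = 2 \cdot 16 = 32$)
$L{\left(1 - 2,d \right)} E \left(-8\right) = \left(\left(1 - 2\right) - 5\right) 32 \left(-8\right) = \left(-1 - 5\right) 32 \left(-8\right) = \left(-6\right) 32 \left(-8\right) = \left(-192\right) \left(-8\right) = 1536$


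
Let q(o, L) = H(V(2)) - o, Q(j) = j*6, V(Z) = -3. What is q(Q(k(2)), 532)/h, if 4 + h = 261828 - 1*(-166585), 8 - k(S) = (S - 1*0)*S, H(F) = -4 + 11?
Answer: -17/428409 ≈ -3.9682e-5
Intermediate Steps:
H(F) = 7
k(S) = 8 - S**2 (k(S) = 8 - (S - 1*0)*S = 8 - (S + 0)*S = 8 - S*S = 8 - S**2)
h = 428409 (h = -4 + (261828 - 1*(-166585)) = -4 + (261828 + 166585) = -4 + 428413 = 428409)
Q(j) = 6*j
q(o, L) = 7 - o
q(Q(k(2)), 532)/h = (7 - 6*(8 - 1*2**2))/428409 = (7 - 6*(8 - 1*4))*(1/428409) = (7 - 6*(8 - 4))*(1/428409) = (7 - 6*4)*(1/428409) = (7 - 1*24)*(1/428409) = (7 - 24)*(1/428409) = -17*1/428409 = -17/428409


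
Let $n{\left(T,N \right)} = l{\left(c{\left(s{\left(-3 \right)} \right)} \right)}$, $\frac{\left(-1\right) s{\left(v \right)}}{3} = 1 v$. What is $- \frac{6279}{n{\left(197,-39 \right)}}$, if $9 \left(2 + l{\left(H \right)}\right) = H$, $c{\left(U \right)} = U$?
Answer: $6279$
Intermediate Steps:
$s{\left(v \right)} = - 3 v$ ($s{\left(v \right)} = - 3 \cdot 1 v = - 3 v$)
$l{\left(H \right)} = -2 + \frac{H}{9}$
$n{\left(T,N \right)} = -1$ ($n{\left(T,N \right)} = -2 + \frac{\left(-3\right) \left(-3\right)}{9} = -2 + \frac{1}{9} \cdot 9 = -2 + 1 = -1$)
$- \frac{6279}{n{\left(197,-39 \right)}} = - \frac{6279}{-1} = \left(-6279\right) \left(-1\right) = 6279$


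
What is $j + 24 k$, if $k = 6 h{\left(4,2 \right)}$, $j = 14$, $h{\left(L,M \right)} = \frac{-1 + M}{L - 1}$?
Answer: $62$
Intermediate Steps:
$h{\left(L,M \right)} = \frac{-1 + M}{-1 + L}$
$k = 2$ ($k = 6 \frac{-1 + 2}{-1 + 4} = 6 \cdot \frac{1}{3} \cdot 1 = 6 \cdot \frac{1}{3} = 2$)
$j + 24 k = 14 + 24 \cdot 2 = 14 + 48 = 62$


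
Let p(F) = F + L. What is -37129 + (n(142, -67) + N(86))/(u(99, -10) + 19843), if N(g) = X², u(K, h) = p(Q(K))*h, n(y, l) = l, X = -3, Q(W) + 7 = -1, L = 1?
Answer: -739349835/19913 ≈ -37129.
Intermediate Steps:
Q(W) = -8 (Q(W) = -7 - 1 = -8)
p(F) = 1 + F (p(F) = F + 1 = 1 + F)
u(K, h) = -7*h (u(K, h) = (1 - 8)*h = -7*h)
N(g) = 9 (N(g) = (-3)² = 9)
-37129 + (n(142, -67) + N(86))/(u(99, -10) + 19843) = -37129 + (-67 + 9)/(-7*(-10) + 19843) = -37129 - 58/(70 + 19843) = -37129 - 58/19913 = -739349835/19913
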